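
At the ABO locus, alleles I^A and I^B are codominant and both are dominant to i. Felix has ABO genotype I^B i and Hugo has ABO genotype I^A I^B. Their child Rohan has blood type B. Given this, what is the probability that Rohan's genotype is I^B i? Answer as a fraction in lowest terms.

1/2

Cross I^B i × I^A I^B → 1/4 I^A I^B, 1/4 I^A i, 1/4 I^B I^B, 1/4 I^B i.
Type-B genotypes among offspring: I^B I^B (1/4), I^B i (1/4); total 1/2.
P(I^B i | type B) = (1/4) / (1/2) = 1/2.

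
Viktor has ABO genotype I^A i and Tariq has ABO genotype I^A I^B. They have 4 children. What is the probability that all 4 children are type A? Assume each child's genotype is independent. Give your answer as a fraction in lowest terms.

1/16

ABO cross I^A i × I^A I^B → 1/2 A, 1/4 B, 1/4 AB.
So P(type A) = 1/2 per child.
All 4 independent: (1/2)^4 = 1/16.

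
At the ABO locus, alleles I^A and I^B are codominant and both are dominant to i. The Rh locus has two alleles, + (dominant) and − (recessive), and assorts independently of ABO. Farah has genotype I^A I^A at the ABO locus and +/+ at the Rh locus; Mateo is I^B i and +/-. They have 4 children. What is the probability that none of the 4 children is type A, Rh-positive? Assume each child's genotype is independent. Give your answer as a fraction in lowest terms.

ABO cross I^A I^A × I^B i → 1/2 A, 1/2 AB.
Rh cross +/+ × +/- → 1 Rh+; so P(type A, Rh-positive) = 1/2 × 1 = 1/2 per child.
P(not type A, Rh-positive) = 1/2 for one child; (1/2)^4 = 1/16.

1/16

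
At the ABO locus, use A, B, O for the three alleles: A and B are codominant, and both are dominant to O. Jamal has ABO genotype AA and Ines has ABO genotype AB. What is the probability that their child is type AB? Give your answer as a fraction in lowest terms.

ABO cross AA × AB → offspring phenotypes: 1/2 A, 1/2 AB.
So P(type AB) = 1/2.

1/2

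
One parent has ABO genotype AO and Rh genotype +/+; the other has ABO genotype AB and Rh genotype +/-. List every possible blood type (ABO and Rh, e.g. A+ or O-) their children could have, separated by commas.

Gametes from AO × AB give offspring ABO genotypes AA, AB, AO, BO, i.e. phenotypes A, B, AB.
Rh cross +/+ × +/- → phenotypes Rh+.
Combining independently: A+, B+, AB+.

A+, B+, AB+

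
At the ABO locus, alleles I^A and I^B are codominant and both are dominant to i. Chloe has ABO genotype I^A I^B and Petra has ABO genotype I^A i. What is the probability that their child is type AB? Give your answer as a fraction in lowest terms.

ABO cross I^A I^B × I^A i → offspring phenotypes: 1/2 A, 1/4 B, 1/4 AB.
So P(type AB) = 1/4.

1/4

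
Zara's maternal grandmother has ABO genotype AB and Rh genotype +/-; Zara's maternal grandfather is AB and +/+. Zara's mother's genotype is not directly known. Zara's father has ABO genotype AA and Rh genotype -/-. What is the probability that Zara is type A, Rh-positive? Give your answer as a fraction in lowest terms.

3/8

Zara's mother's ABO genotype from AB × AB: 1/4 AA, 1/2 AB, 1/4 BB.
Crossing each possibility with the father AA and summing P(type A): 1/4·1 + 1/2·1/2 + 1/4·0 = 1/2.
Similarly for Rh via the mother's Rh distribution: P(Rh+) = 3/4.
Independent loci: 1/2 × 3/4 = 3/8.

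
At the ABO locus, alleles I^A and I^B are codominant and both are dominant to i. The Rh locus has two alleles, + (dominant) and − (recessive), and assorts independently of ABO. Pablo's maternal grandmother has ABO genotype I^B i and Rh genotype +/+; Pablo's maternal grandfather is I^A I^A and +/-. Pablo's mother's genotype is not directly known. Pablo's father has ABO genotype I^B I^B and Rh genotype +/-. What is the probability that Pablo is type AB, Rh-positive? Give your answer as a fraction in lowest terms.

7/16

Pablo's mother's ABO genotype from I^B i × I^A I^A: 1/2 I^A I^B, 1/2 I^A i.
Crossing each possibility with the father I^B I^B and summing P(type AB): 1/2·1/2 + 1/2·1/2 = 1/2.
Similarly for Rh via the mother's Rh distribution: P(Rh+) = 7/8.
Independent loci: 1/2 × 7/8 = 7/16.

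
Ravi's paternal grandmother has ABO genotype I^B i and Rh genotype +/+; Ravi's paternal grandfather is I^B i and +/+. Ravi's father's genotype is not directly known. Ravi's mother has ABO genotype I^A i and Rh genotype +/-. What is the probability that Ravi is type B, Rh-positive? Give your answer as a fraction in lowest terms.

1/4

Ravi's father's ABO genotype from I^B i × I^B i: 1/4 I^B I^B, 1/2 I^B i, 1/4 i i.
Crossing each possibility with the mother I^A i and summing P(type B): 1/4·1/2 + 1/2·1/4 + 1/4·0 = 1/4.
Similarly for Rh via the father's Rh distribution: P(Rh+) = 1.
Independent loci: 1/4 × 1 = 1/4.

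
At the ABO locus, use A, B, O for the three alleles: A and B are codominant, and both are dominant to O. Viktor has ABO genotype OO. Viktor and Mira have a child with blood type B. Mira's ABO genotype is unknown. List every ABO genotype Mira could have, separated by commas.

AB, BB, BO

For each candidate genotype of Mira, check whether crossing it with OO can produce every observed child phenotype.
  AA → possible child types {A} ✗
  AB → possible child types {A, B} ✓
  AO → possible child types {O, A} ✗
  BB → possible child types {B} ✓
  BO → possible child types {O, B} ✓
  OO → possible child types {O} ✗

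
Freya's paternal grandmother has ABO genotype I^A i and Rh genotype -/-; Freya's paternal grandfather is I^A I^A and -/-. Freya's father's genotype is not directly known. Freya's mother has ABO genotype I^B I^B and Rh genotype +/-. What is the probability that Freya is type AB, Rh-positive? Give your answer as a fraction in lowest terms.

Freya's father's ABO genotype from I^A i × I^A I^A: 1/2 I^A I^A, 1/2 I^A i.
Crossing each possibility with the mother I^B I^B and summing P(type AB): 1/2·1 + 1/2·1/2 = 3/4.
Similarly for Rh via the father's Rh distribution: P(Rh+) = 1/2.
Independent loci: 3/4 × 1/2 = 3/8.

3/8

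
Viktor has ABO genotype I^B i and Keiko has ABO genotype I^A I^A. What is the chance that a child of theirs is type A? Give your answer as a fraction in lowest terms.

1/2

ABO cross I^B i × I^A I^A → offspring phenotypes: 1/2 A, 1/2 AB.
So P(type A) = 1/2.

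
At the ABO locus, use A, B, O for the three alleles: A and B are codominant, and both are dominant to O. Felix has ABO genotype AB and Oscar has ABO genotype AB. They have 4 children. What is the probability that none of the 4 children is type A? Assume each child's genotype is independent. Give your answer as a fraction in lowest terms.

ABO cross AB × AB → 1/4 A, 1/4 B, 1/2 AB.
So P(type A) = 1/4 per child.
P(not type A) = 3/4 for one child; (3/4)^4 = 81/256.

81/256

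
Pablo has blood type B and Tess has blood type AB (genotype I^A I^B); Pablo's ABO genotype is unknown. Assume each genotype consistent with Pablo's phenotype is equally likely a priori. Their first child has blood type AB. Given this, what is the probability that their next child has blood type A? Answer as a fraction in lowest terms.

Possible genotypes: Pablo ∈ {I^B I^B, I^B i}; Tess ∈ {I^A I^B}.
Weight each parental genotype pair by prior × P(type-AB child):
  I^B I^B × I^A I^B: posterior weight 2/3; P(next child type A) = 0.
  I^B i × I^A I^B: posterior weight 1/3; P(next child type A) = 1/4.
Weighted sum = 1/12.

1/12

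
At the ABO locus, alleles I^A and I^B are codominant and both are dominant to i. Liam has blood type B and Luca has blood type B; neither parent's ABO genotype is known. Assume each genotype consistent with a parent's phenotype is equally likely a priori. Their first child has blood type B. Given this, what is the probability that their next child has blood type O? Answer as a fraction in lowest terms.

1/20

Possible genotypes: Liam ∈ {I^B I^B, I^B i}; Luca ∈ {I^B I^B, I^B i}.
Weight each parental genotype pair by prior × P(type-B child):
  I^B I^B × I^B I^B: posterior weight 4/15; P(next child type O) = 0.
  I^B I^B × I^B i: posterior weight 4/15; P(next child type O) = 0.
  I^B i × I^B I^B: posterior weight 4/15; P(next child type O) = 0.
  I^B i × I^B i: posterior weight 1/5; P(next child type O) = 1/4.
Weighted sum = 1/20.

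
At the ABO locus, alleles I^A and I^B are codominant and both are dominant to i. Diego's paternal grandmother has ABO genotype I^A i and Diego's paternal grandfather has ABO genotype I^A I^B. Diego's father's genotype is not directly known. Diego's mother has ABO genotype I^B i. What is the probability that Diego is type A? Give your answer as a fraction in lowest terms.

1/4

Diego's father's ABO genotype from I^A i × I^A I^B: 1/4 I^A I^A, 1/4 I^A I^B, 1/4 I^A i, 1/4 I^B i.
Crossing each possibility with the mother I^B i and summing P(type A): 1/4·1/2 + 1/4·1/4 + 1/4·1/4 + 1/4·0 = 1/4.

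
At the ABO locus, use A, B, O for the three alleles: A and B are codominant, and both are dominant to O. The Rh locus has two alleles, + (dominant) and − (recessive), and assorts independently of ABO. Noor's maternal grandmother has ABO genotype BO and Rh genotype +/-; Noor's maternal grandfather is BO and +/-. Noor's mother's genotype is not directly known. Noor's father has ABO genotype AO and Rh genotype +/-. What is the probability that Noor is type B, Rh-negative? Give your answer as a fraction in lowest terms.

Noor's mother's ABO genotype from BO × BO: 1/4 BB, 1/2 BO, 1/4 OO.
Crossing each possibility with the father AO and summing P(type B): 1/4·1/2 + 1/2·1/4 + 1/4·0 = 1/4.
Similarly for Rh via the mother's Rh distribution: P(Rh-) = 1/4.
Independent loci: 1/4 × 1/4 = 1/16.

1/16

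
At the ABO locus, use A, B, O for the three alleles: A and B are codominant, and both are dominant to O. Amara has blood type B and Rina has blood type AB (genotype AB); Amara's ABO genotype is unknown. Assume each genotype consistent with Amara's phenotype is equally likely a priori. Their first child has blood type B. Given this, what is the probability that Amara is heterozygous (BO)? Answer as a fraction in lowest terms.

Possible genotypes: Amara ∈ {BB, BO}; Rina ∈ {AB}.
Weight each parental genotype pair by prior × P(type-B child):
  BB × AB: posterior weight 1/2.
  BO × AB: posterior weight 1/2.
Sum the posterior weight over pairs where Amara is BO: 1/2.

1/2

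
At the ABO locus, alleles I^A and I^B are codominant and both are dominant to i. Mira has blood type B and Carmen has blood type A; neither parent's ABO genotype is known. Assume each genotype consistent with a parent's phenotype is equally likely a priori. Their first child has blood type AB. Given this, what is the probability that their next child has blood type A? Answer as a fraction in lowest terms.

5/36

Possible genotypes: Mira ∈ {I^B I^B, I^B i}; Carmen ∈ {I^A I^A, I^A i}.
Weight each parental genotype pair by prior × P(type-AB child):
  I^B I^B × I^A I^A: posterior weight 4/9; P(next child type A) = 0.
  I^B I^B × I^A i: posterior weight 2/9; P(next child type A) = 0.
  I^B i × I^A I^A: posterior weight 2/9; P(next child type A) = 1/2.
  I^B i × I^A i: posterior weight 1/9; P(next child type A) = 1/4.
Weighted sum = 5/36.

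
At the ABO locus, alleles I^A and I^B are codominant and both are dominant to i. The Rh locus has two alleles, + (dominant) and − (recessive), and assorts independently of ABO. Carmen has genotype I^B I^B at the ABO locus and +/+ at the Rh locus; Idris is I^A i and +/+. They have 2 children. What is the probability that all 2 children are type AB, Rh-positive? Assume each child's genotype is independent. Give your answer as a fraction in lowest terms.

ABO cross I^B I^B × I^A i → 1/2 B, 1/2 AB.
Rh cross +/+ × +/+ → 1 Rh+; so P(type AB, Rh-positive) = 1/2 × 1 = 1/2 per child.
All 2 independent: (1/2)^2 = 1/4.

1/4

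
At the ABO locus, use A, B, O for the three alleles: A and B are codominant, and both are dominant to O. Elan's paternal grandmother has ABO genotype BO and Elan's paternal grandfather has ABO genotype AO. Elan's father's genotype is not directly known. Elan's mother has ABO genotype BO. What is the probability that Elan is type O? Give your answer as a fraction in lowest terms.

Elan's father's ABO genotype from BO × AO: 1/4 AB, 1/4 AO, 1/4 BO, 1/4 OO.
Crossing each possibility with the mother BO and summing P(type O): 1/4·0 + 1/4·1/4 + 1/4·1/4 + 1/4·1/2 = 1/4.

1/4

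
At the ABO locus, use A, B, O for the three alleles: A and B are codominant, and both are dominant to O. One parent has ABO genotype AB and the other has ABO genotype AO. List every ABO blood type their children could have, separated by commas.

Gametes from AB × AO give offspring ABO genotypes AA, AB, AO, BO, i.e. phenotypes A, B, AB.

A, B, AB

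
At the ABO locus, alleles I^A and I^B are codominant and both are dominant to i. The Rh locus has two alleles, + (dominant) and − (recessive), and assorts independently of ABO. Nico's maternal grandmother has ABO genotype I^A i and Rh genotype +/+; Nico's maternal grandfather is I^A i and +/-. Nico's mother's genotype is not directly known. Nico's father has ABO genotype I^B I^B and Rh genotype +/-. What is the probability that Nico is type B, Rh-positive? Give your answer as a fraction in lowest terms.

7/16

Nico's mother's ABO genotype from I^A i × I^A i: 1/4 I^A I^A, 1/2 I^A i, 1/4 i i.
Crossing each possibility with the father I^B I^B and summing P(type B): 1/4·0 + 1/2·1/2 + 1/4·1 = 1/2.
Similarly for Rh via the mother's Rh distribution: P(Rh+) = 7/8.
Independent loci: 1/2 × 7/8 = 7/16.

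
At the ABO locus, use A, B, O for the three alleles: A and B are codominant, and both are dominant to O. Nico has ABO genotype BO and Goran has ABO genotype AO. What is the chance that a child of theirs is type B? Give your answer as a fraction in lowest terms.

1/4

ABO cross BO × AO → offspring phenotypes: 1/4 O, 1/4 A, 1/4 B, 1/4 AB.
So P(type B) = 1/4.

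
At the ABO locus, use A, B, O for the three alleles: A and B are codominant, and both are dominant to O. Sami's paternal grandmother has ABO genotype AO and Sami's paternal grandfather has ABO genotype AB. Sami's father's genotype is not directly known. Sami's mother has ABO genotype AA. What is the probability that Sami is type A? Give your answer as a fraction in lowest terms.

Sami's father's ABO genotype from AO × AB: 1/4 AA, 1/4 AB, 1/4 AO, 1/4 BO.
Crossing each possibility with the mother AA and summing P(type A): 1/4·1 + 1/4·1/2 + 1/4·1 + 1/4·1/2 = 3/4.

3/4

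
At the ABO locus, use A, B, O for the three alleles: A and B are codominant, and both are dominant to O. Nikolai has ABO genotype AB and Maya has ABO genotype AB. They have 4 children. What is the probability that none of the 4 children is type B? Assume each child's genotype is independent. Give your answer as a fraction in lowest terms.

81/256

ABO cross AB × AB → 1/4 A, 1/4 B, 1/2 AB.
So P(type B) = 1/4 per child.
P(not type B) = 3/4 for one child; (3/4)^4 = 81/256.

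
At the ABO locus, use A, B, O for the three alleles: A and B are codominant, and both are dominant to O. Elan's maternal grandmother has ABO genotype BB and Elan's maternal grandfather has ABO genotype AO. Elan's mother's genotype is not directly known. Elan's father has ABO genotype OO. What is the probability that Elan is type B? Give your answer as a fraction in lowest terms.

1/2

Elan's mother's ABO genotype from BB × AO: 1/2 AB, 1/2 BO.
Crossing each possibility with the father OO and summing P(type B): 1/2·1/2 + 1/2·1/2 = 1/2.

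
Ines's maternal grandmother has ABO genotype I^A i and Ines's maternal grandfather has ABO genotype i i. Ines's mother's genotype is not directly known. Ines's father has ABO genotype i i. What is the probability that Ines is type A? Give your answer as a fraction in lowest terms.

1/4

Ines's mother's ABO genotype from I^A i × i i: 1/2 I^A i, 1/2 i i.
Crossing each possibility with the father i i and summing P(type A): 1/2·1/2 + 1/2·0 = 1/4.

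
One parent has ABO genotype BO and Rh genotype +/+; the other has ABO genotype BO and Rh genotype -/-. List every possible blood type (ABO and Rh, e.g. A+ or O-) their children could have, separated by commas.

Gametes from BO × BO give offspring ABO genotypes BB, BO, OO, i.e. phenotypes O, B.
Rh cross +/+ × -/- → phenotypes Rh+.
Combining independently: O+, B+.

O+, B+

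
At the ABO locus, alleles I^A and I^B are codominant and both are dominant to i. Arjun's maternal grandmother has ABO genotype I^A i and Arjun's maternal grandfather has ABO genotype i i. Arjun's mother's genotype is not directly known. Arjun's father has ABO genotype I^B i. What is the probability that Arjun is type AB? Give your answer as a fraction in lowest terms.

1/8

Arjun's mother's ABO genotype from I^A i × i i: 1/2 I^A i, 1/2 i i.
Crossing each possibility with the father I^B i and summing P(type AB): 1/2·1/4 + 1/2·0 = 1/8.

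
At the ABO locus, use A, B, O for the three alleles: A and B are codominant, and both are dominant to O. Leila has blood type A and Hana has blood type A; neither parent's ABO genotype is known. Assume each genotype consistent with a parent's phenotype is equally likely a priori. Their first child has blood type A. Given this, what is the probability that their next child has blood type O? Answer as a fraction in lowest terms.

Possible genotypes: Leila ∈ {AA, AO}; Hana ∈ {AA, AO}.
Weight each parental genotype pair by prior × P(type-A child):
  AA × AA: posterior weight 4/15; P(next child type O) = 0.
  AA × AO: posterior weight 4/15; P(next child type O) = 0.
  AO × AA: posterior weight 4/15; P(next child type O) = 0.
  AO × AO: posterior weight 1/5; P(next child type O) = 1/4.
Weighted sum = 1/20.

1/20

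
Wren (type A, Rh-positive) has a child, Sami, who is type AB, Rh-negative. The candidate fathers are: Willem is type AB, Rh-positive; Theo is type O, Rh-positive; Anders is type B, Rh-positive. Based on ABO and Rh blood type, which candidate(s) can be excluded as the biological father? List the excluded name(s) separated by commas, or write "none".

Theo

A candidate is excluded only if no genotype consistent with his phenotype could produce a type AB, Rh-negative child with a type A, Rh-positive mother.
Theo (type O, Rh+): no genotype consistent with that phenotype can produce a type-AB Rh- child with a type-A mother.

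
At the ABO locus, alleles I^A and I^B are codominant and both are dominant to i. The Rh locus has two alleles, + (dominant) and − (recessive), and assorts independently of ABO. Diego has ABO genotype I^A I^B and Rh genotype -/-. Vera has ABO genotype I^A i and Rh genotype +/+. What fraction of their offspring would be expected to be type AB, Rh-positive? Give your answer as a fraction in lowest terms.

1/4

ABO cross I^A I^B × I^A i → offspring phenotypes: 1/2 A, 1/4 B, 1/4 AB.
Rh cross -/- × +/+ → 1 Rh+.
Independent loci: P(type AB, Rh-positive) = 1/4 × 1 = 1/4.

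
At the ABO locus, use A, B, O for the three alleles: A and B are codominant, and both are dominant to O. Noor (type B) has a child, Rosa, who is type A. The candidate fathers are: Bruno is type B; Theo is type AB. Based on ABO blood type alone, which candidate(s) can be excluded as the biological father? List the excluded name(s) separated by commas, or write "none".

A candidate is excluded only if no genotype consistent with his phenotype could produce a type A child with a type B mother.
Bruno (type B): no genotype consistent with that phenotype can produce a type-A child with a type-B mother.

Bruno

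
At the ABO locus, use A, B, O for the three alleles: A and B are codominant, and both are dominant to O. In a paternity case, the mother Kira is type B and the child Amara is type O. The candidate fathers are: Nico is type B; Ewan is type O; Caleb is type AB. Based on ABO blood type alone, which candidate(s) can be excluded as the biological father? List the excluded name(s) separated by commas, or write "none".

A candidate is excluded only if no genotype consistent with his phenotype could produce a type O child with a type B mother.
Caleb (type AB): no genotype consistent with that phenotype can produce a type-O child with a type-B mother.

Caleb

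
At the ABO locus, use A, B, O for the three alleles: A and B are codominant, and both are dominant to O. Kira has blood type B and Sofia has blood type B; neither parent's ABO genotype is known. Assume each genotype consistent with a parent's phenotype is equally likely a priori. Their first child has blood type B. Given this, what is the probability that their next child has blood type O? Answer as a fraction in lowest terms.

1/20

Possible genotypes: Kira ∈ {BB, BO}; Sofia ∈ {BB, BO}.
Weight each parental genotype pair by prior × P(type-B child):
  BB × BB: posterior weight 4/15; P(next child type O) = 0.
  BB × BO: posterior weight 4/15; P(next child type O) = 0.
  BO × BB: posterior weight 4/15; P(next child type O) = 0.
  BO × BO: posterior weight 1/5; P(next child type O) = 1/4.
Weighted sum = 1/20.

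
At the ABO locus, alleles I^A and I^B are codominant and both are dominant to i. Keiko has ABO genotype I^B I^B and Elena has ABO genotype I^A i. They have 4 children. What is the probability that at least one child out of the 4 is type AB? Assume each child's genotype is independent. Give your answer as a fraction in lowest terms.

15/16

ABO cross I^B I^B × I^A i → 1/2 B, 1/2 AB.
So P(type AB) = 1/2 per child.
P(none) = (1/2)^4 = 1/16; P(at least one) = 1 − 1/16 = 15/16.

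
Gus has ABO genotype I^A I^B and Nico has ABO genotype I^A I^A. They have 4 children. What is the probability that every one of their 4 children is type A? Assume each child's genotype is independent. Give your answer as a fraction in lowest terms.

1/16

ABO cross I^A I^B × I^A I^A → 1/2 A, 1/2 AB.
So P(type A) = 1/2 per child.
All 4 independent: (1/2)^4 = 1/16.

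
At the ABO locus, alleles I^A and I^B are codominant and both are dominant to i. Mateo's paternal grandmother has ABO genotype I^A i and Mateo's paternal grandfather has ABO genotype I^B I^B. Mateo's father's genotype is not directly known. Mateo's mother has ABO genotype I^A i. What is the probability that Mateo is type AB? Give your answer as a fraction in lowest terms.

1/4

Mateo's father's ABO genotype from I^A i × I^B I^B: 1/2 I^A I^B, 1/2 I^B i.
Crossing each possibility with the mother I^A i and summing P(type AB): 1/2·1/4 + 1/2·1/4 = 1/4.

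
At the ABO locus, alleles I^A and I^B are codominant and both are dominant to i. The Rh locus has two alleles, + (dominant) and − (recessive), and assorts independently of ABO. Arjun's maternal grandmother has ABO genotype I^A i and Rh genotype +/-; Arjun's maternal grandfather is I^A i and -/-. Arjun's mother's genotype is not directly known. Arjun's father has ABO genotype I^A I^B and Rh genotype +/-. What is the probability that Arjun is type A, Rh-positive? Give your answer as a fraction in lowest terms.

5/16

Arjun's mother's ABO genotype from I^A i × I^A i: 1/4 I^A I^A, 1/2 I^A i, 1/4 i i.
Crossing each possibility with the father I^A I^B and summing P(type A): 1/4·1/2 + 1/2·1/2 + 1/4·1/2 = 1/2.
Similarly for Rh via the mother's Rh distribution: P(Rh+) = 5/8.
Independent loci: 1/2 × 5/8 = 5/16.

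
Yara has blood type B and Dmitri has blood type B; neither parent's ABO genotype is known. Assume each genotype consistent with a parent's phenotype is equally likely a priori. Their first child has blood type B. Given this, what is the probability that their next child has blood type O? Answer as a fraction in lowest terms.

Possible genotypes: Yara ∈ {I^B I^B, I^B i}; Dmitri ∈ {I^B I^B, I^B i}.
Weight each parental genotype pair by prior × P(type-B child):
  I^B I^B × I^B I^B: posterior weight 4/15; P(next child type O) = 0.
  I^B I^B × I^B i: posterior weight 4/15; P(next child type O) = 0.
  I^B i × I^B I^B: posterior weight 4/15; P(next child type O) = 0.
  I^B i × I^B i: posterior weight 1/5; P(next child type O) = 1/4.
Weighted sum = 1/20.

1/20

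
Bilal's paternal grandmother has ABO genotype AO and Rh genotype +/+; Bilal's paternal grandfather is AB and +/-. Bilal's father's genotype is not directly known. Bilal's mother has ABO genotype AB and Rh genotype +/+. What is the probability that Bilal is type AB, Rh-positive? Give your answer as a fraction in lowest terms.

3/8

Bilal's father's ABO genotype from AO × AB: 1/4 AA, 1/4 AB, 1/4 AO, 1/4 BO.
Crossing each possibility with the mother AB and summing P(type AB): 1/4·1/2 + 1/4·1/2 + 1/4·1/4 + 1/4·1/4 = 3/8.
Similarly for Rh via the father's Rh distribution: P(Rh+) = 1.
Independent loci: 3/8 × 1 = 3/8.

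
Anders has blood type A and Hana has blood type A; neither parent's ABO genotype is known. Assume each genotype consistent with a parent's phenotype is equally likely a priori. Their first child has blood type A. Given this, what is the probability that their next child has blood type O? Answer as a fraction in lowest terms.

Possible genotypes: Anders ∈ {AA, AO}; Hana ∈ {AA, AO}.
Weight each parental genotype pair by prior × P(type-A child):
  AA × AA: posterior weight 4/15; P(next child type O) = 0.
  AA × AO: posterior weight 4/15; P(next child type O) = 0.
  AO × AA: posterior weight 4/15; P(next child type O) = 0.
  AO × AO: posterior weight 1/5; P(next child type O) = 1/4.
Weighted sum = 1/20.

1/20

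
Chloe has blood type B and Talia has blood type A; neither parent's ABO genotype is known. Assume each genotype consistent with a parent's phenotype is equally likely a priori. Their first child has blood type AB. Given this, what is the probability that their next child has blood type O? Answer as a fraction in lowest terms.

Possible genotypes: Chloe ∈ {I^B I^B, I^B i}; Talia ∈ {I^A I^A, I^A i}.
Weight each parental genotype pair by prior × P(type-AB child):
  I^B I^B × I^A I^A: posterior weight 4/9; P(next child type O) = 0.
  I^B I^B × I^A i: posterior weight 2/9; P(next child type O) = 0.
  I^B i × I^A I^A: posterior weight 2/9; P(next child type O) = 0.
  I^B i × I^A i: posterior weight 1/9; P(next child type O) = 1/4.
Weighted sum = 1/36.

1/36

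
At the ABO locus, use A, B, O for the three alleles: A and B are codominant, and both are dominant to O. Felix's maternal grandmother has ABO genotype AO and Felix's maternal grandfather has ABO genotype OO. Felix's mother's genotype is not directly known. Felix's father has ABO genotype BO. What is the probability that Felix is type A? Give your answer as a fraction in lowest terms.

Felix's mother's ABO genotype from AO × OO: 1/2 AO, 1/2 OO.
Crossing each possibility with the father BO and summing P(type A): 1/2·1/4 + 1/2·0 = 1/8.

1/8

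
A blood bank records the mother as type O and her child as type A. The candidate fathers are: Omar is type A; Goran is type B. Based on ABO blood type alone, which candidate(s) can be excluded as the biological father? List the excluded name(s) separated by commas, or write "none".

A candidate is excluded only if no genotype consistent with his phenotype could produce a type A child with a type O mother.
Goran (type B): no genotype consistent with that phenotype can produce a type-A child with a type-O mother.

Goran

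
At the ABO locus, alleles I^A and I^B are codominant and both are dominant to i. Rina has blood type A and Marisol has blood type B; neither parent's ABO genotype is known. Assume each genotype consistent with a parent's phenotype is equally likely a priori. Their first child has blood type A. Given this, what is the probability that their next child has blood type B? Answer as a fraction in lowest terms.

1/12

Possible genotypes: Rina ∈ {I^A I^A, I^A i}; Marisol ∈ {I^B I^B, I^B i}.
Weight each parental genotype pair by prior × P(type-A child):
  I^A I^A × I^B i: posterior weight 2/3; P(next child type B) = 0.
  I^A i × I^B i: posterior weight 1/3; P(next child type B) = 1/4.
Weighted sum = 1/12.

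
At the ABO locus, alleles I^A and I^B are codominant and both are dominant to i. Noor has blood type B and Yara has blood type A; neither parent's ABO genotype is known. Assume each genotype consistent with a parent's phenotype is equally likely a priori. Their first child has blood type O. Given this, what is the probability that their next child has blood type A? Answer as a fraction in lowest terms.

1/4

Possible genotypes: Noor ∈ {I^B I^B, I^B i}; Yara ∈ {I^A I^A, I^A i}.
Weight each parental genotype pair by prior × P(type-O child):
  I^B i × I^A i: posterior weight 1; P(next child type A) = 1/4.
Weighted sum = 1/4.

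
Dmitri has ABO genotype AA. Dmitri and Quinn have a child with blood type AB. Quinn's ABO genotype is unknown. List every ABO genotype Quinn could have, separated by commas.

For each candidate genotype of Quinn, check whether crossing it with AA can produce every observed child phenotype.
  AA → possible child types {A} ✗
  AB → possible child types {A, AB} ✓
  AO → possible child types {A} ✗
  BB → possible child types {AB} ✓
  BO → possible child types {A, AB} ✓
  OO → possible child types {A} ✗

AB, BB, BO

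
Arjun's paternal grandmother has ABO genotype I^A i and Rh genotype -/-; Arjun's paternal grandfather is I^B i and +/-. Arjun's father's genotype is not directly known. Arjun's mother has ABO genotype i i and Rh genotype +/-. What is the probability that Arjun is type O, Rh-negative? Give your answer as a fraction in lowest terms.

3/16

Arjun's father's ABO genotype from I^A i × I^B i: 1/4 I^A I^B, 1/4 I^A i, 1/4 I^B i, 1/4 i i.
Crossing each possibility with the mother i i and summing P(type O): 1/4·0 + 1/4·1/2 + 1/4·1/2 + 1/4·1 = 1/2.
Similarly for Rh via the father's Rh distribution: P(Rh-) = 3/8.
Independent loci: 1/2 × 3/8 = 3/16.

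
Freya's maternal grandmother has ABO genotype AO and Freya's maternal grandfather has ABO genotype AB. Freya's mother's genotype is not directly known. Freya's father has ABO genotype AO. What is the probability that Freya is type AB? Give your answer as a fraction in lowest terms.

Freya's mother's ABO genotype from AO × AB: 1/4 AA, 1/4 AB, 1/4 AO, 1/4 BO.
Crossing each possibility with the father AO and summing P(type AB): 1/4·0 + 1/4·1/4 + 1/4·0 + 1/4·1/4 = 1/8.

1/8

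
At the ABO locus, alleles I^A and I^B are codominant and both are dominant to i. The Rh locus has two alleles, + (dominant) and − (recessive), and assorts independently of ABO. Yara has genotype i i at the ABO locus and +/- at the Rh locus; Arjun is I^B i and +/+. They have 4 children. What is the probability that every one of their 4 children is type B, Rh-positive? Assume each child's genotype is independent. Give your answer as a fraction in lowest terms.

ABO cross i i × I^B i → 1/2 O, 1/2 B.
Rh cross +/- × +/+ → 1 Rh+; so P(type B, Rh-positive) = 1/2 × 1 = 1/2 per child.
All 4 independent: (1/2)^4 = 1/16.

1/16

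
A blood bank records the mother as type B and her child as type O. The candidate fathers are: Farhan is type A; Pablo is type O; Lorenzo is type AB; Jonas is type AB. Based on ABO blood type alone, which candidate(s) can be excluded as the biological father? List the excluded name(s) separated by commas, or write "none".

Lorenzo, Jonas

A candidate is excluded only if no genotype consistent with his phenotype could produce a type O child with a type B mother.
Lorenzo (type AB): no genotype consistent with that phenotype can produce a type-O child with a type-B mother.
Jonas (type AB): no genotype consistent with that phenotype can produce a type-O child with a type-B mother.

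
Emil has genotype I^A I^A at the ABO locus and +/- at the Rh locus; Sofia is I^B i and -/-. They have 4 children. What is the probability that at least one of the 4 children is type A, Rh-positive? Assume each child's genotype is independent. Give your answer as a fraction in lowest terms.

ABO cross I^A I^A × I^B i → 1/2 A, 1/2 AB.
Rh cross +/- × -/- → 1/2 Rh+, 1/2 Rh-; so P(type A, Rh-positive) = 1/2 × 1/2 = 1/4 per child.
P(none) = (3/4)^4 = 81/256; P(at least one) = 1 − 81/256 = 175/256.

175/256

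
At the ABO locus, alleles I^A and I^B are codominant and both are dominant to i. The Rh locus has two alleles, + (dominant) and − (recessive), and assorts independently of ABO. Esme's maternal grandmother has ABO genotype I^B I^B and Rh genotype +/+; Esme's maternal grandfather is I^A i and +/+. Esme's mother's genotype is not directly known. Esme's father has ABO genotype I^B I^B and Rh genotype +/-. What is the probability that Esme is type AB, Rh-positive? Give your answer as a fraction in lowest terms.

1/4

Esme's mother's ABO genotype from I^B I^B × I^A i: 1/2 I^A I^B, 1/2 I^B i.
Crossing each possibility with the father I^B I^B and summing P(type AB): 1/2·1/2 + 1/2·0 = 1/4.
Similarly for Rh via the mother's Rh distribution: P(Rh+) = 1.
Independent loci: 1/4 × 1 = 1/4.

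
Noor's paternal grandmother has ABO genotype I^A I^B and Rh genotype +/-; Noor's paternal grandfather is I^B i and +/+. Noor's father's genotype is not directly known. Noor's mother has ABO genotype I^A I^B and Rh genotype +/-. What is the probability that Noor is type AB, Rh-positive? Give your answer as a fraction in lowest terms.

21/64

Noor's father's ABO genotype from I^A I^B × I^B i: 1/4 I^A I^B, 1/4 I^A i, 1/4 I^B I^B, 1/4 I^B i.
Crossing each possibility with the mother I^A I^B and summing P(type AB): 1/4·1/2 + 1/4·1/4 + 1/4·1/2 + 1/4·1/4 = 3/8.
Similarly for Rh via the father's Rh distribution: P(Rh+) = 7/8.
Independent loci: 3/8 × 7/8 = 21/64.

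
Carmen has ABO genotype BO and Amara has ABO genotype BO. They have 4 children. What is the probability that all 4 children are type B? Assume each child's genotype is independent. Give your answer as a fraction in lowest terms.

81/256

ABO cross BO × BO → 1/4 O, 3/4 B.
So P(type B) = 3/4 per child.
All 4 independent: (3/4)^4 = 81/256.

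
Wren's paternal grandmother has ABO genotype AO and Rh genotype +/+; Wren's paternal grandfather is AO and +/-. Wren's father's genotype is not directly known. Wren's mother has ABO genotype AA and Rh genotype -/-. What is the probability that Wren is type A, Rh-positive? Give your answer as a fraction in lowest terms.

Wren's father's ABO genotype from AO × AO: 1/4 AA, 1/2 AO, 1/4 OO.
Crossing each possibility with the mother AA and summing P(type A): 1/4·1 + 1/2·1 + 1/4·1 = 1.
Similarly for Rh via the father's Rh distribution: P(Rh+) = 3/4.
Independent loci: 1 × 3/4 = 3/4.

3/4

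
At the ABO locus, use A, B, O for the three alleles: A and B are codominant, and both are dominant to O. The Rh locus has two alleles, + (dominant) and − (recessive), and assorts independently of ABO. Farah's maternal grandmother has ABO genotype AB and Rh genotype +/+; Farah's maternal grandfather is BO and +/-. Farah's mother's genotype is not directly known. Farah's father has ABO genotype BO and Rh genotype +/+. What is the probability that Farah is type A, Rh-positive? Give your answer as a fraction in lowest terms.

Farah's mother's ABO genotype from AB × BO: 1/4 AB, 1/4 AO, 1/4 BB, 1/4 BO.
Crossing each possibility with the father BO and summing P(type A): 1/4·1/4 + 1/4·1/4 + 1/4·0 + 1/4·0 = 1/8.
Similarly for Rh via the mother's Rh distribution: P(Rh+) = 1.
Independent loci: 1/8 × 1 = 1/8.

1/8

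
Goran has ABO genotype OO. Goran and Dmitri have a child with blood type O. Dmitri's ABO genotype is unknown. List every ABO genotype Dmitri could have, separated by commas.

For each candidate genotype of Dmitri, check whether crossing it with OO can produce every observed child phenotype.
  AA → possible child types {A} ✗
  AB → possible child types {A, B} ✗
  AO → possible child types {O, A} ✓
  BB → possible child types {B} ✗
  BO → possible child types {O, B} ✓
  OO → possible child types {O} ✓

AO, BO, OO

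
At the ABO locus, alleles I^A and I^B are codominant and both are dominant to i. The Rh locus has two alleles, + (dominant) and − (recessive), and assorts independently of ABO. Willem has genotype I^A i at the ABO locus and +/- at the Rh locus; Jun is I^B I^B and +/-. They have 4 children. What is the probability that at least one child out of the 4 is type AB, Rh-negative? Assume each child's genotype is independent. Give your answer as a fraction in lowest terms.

1695/4096

ABO cross I^A i × I^B I^B → 1/2 B, 1/2 AB.
Rh cross +/- × +/- → 3/4 Rh+, 1/4 Rh-; so P(type AB, Rh-negative) = 1/2 × 1/4 = 1/8 per child.
P(none) = (7/8)^4 = 2401/4096; P(at least one) = 1 − 2401/4096 = 1695/4096.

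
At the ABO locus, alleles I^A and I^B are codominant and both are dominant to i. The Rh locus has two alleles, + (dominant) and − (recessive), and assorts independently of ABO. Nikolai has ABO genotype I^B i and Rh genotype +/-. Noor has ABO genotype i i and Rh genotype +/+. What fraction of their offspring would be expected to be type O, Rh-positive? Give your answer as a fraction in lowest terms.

1/2

ABO cross I^B i × i i → offspring phenotypes: 1/2 O, 1/2 B.
Rh cross +/- × +/+ → 1 Rh+.
Independent loci: P(type O, Rh-positive) = 1/2 × 1 = 1/2.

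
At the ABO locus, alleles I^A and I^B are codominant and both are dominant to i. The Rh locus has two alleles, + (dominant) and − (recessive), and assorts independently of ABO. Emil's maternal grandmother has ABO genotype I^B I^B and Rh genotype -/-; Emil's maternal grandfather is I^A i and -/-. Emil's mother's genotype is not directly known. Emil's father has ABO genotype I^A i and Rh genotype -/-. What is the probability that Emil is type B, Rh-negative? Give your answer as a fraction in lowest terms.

Emil's mother's ABO genotype from I^B I^B × I^A i: 1/2 I^A I^B, 1/2 I^B i.
Crossing each possibility with the father I^A i and summing P(type B): 1/2·1/4 + 1/2·1/4 = 1/4.
Similarly for Rh via the mother's Rh distribution: P(Rh-) = 1.
Independent loci: 1/4 × 1 = 1/4.

1/4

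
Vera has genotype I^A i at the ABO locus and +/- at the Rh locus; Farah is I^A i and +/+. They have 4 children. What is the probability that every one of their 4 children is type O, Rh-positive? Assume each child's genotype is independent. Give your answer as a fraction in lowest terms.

1/256

ABO cross I^A i × I^A i → 1/4 O, 3/4 A.
Rh cross +/- × +/+ → 1 Rh+; so P(type O, Rh-positive) = 1/4 × 1 = 1/4 per child.
All 4 independent: (1/4)^4 = 1/256.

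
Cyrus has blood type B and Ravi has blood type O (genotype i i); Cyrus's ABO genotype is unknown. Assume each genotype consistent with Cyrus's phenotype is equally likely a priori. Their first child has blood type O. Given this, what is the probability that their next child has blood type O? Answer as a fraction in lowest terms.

1/2

Possible genotypes: Cyrus ∈ {I^B I^B, I^B i}; Ravi ∈ {i i}.
Weight each parental genotype pair by prior × P(type-O child):
  I^B i × i i: posterior weight 1; P(next child type O) = 1/2.
Weighted sum = 1/2.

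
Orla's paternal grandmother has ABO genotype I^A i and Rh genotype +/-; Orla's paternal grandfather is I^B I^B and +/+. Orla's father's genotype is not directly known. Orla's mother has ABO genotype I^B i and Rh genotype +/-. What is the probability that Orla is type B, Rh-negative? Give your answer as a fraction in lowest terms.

Orla's father's ABO genotype from I^A i × I^B I^B: 1/2 I^A I^B, 1/2 I^B i.
Crossing each possibility with the mother I^B i and summing P(type B): 1/2·1/2 + 1/2·3/4 = 5/8.
Similarly for Rh via the father's Rh distribution: P(Rh-) = 1/8.
Independent loci: 5/8 × 1/8 = 5/64.

5/64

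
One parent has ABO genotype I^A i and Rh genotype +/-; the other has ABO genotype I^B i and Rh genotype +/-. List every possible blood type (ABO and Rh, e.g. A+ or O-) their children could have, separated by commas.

Gametes from I^A i × I^B i give offspring ABO genotypes I^A I^B, I^A i, I^B i, i i, i.e. phenotypes O, A, B, AB.
Rh cross +/- × +/- → phenotypes Rh+, Rh-.
Combining independently: O+, O-, A+, A-, B+, B-, AB+, AB-.

O+, O-, A+, A-, B+, B-, AB+, AB-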